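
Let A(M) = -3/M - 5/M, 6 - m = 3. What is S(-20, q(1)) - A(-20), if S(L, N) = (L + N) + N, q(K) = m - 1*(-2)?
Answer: -52/5 ≈ -10.400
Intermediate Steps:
m = 3 (m = 6 - 1*3 = 6 - 3 = 3)
q(K) = 5 (q(K) = 3 - 1*(-2) = 3 + 2 = 5)
A(M) = -8/M
S(L, N) = L + 2*N
S(-20, q(1)) - A(-20) = (-20 + 2*5) - (-8)/(-20) = (-20 + 10) - (-8)*(-1)/20 = -10 - 1*2/5 = -10 - 2/5 = -52/5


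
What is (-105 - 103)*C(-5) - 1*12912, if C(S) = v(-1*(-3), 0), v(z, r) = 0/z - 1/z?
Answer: -38528/3 ≈ -12843.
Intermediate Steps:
v(z, r) = -1/z (v(z, r) = 0 - 1/z = -1/z)
C(S) = -1/3 (C(S) = -1/((-1*(-3))) = -1/3)
(-105 - 103)*C(-5) - 1*12912 = (-105 - 103)*(-1/3) - 1*12912 = -208*(-1/3) - 12912 = 208/3 - 12912 = -38528/3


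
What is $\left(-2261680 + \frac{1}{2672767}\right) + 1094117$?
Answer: $- \frac{3120623856820}{2672767} \approx -1.1676 \cdot 10^{6}$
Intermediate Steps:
$\left(-2261680 + \frac{1}{2672767}\right) + 1094117 = - \frac{6044943668559}{2672767} + 1094117 = - \frac{3120623856820}{2672767}$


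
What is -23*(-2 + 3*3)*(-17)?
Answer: 2737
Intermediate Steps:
-23*(-2 + 3*3)*(-17) = -23*(-2 + 9)*(-17) = -23*7*(-17) = -161*(-17) = 2737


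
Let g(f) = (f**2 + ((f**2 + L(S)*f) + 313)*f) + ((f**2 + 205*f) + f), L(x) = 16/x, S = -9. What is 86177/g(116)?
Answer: 110799/2088116 ≈ 0.053062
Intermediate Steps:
g(f) = 2*f**2 + 206*f + f*(313 + f**2 - 16*f/9) (g(f) = (f**2 + ((f**2 + (16/(-9))*f) + 313)*f) + ((f**2 + 205*f) + f) = (f**2 + ((f**2 + (16*(-1/9))*f) + 313)*f) + (f**2 + 206*f) = (f**2 + ((f**2 - 16*f/9) + 313)*f) + (f**2 + 206*f) = (f**2 + (313 + f**2 - 16*f/9)*f) + (f**2 + 206*f) = (f**2 + f*(313 + f**2 - 16*f/9)) + (f**2 + 206*f) = 2*f**2 + 206*f + f*(313 + f**2 - 16*f/9))
86177/g(116) = 86177/(((1/9)*116*(4671 + 2*116 + 9*116**2))) = 86177/(((1/9)*116*(4671 + 232 + 9*13456))) = 86177/(((1/9)*116*(4671 + 232 + 121104))) = 86177/(((1/9)*116*126007)) = 86177/(14616812/9) = 86177*(9/14616812) = 110799/2088116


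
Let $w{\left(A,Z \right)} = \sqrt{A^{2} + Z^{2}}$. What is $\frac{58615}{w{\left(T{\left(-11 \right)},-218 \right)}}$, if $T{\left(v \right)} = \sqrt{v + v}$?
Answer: $\frac{58615 \sqrt{5278}}{15834} \approx 268.94$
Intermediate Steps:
$T{\left(v \right)} = \sqrt{2} \sqrt{v}$ ($T{\left(v \right)} = \sqrt{2 v} = \sqrt{2} \sqrt{v}$)
$\frac{58615}{w{\left(T{\left(-11 \right)},-218 \right)}} = \frac{58615}{\sqrt{\left(\sqrt{2} \sqrt{-11}\right)^{2} + \left(-218\right)^{2}}} = \frac{58615}{\sqrt{\left(\sqrt{2} i \sqrt{11}\right)^{2} + 47524}} = \frac{58615}{\sqrt{\left(i \sqrt{22}\right)^{2} + 47524}} = \frac{58615}{\sqrt{-22 + 47524}} = \frac{58615}{\sqrt{47502}} = \frac{58615}{3 \sqrt{5278}} = 58615 \frac{\sqrt{5278}}{15834} = \frac{58615 \sqrt{5278}}{15834}$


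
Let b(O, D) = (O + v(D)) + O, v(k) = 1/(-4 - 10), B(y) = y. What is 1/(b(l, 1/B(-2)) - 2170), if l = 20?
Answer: -14/29821 ≈ -0.00046947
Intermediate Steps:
v(k) = -1/14 (v(k) = 1/(-14) = -1/14)
b(O, D) = -1/14 + 2*O (b(O, D) = (O - 1/14) + O = (-1/14 + O) + O = -1/14 + 2*O)
1/(b(l, 1/B(-2)) - 2170) = 1/((-1/14 + 2*20) - 2170) = 1/((-1/14 + 40) - 2170) = 1/(559/14 - 2170) = 1/(-29821/14) = -14/29821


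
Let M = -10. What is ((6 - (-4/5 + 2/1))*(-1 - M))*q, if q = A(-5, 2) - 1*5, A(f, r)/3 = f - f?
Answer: -216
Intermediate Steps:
A(f, r) = 0 (A(f, r) = 3*(f - f) = 3*0 = 0)
q = -5 (q = 0 - 1*5 = 0 - 5 = -5)
((6 - (-4/5 + 2/1))*(-1 - M))*q = ((6 - (-4/5 + 2/1))*(-1 - 1*(-10)))*(-5) = ((6 - (-4*1/5 + 2*1))*(-1 + 10))*(-5) = ((6 - (-4/5 + 2))*9)*(-5) = ((6 - 1*6/5)*9)*(-5) = ((6 - 6/5)*9)*(-5) = ((24/5)*9)*(-5) = (216/5)*(-5) = -216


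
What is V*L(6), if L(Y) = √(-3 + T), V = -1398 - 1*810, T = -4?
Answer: -2208*I*√7 ≈ -5841.8*I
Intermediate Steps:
V = -2208 (V = -1398 - 810 = -2208)
L(Y) = I*√7 (L(Y) = √(-3 - 4) = √(-7) = I*√7)
V*L(6) = -2208*I*√7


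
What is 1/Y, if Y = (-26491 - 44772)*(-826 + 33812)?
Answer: -1/2350681318 ≈ -4.2541e-10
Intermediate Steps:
Y = -2350681318 (Y = -71263*32986 = -2350681318)
1/Y = 1/(-2350681318) = -1/2350681318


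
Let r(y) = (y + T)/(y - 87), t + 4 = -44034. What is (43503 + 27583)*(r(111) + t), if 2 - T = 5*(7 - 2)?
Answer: -9390673858/3 ≈ -3.1302e+9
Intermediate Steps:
t = -44038 (t = -4 - 44034 = -44038)
T = -23 (T = 2 - 5*(7 - 2) = 2 - 5*5 = 2 - 1*25 = 2 - 25 = -23)
r(y) = (-23 + y)/(-87 + y) (r(y) = (y - 23)/(y - 87) = (-23 + y)/(-87 + y))
(43503 + 27583)*(r(111) + t) = (43503 + 27583)*((-23 + 111)/(-87 + 111) - 44038) = 71086*(88/24 - 44038) = 71086*((1/24)*88 - 44038) = 71086*(11/3 - 44038) = 71086*(-132103/3) = -9390673858/3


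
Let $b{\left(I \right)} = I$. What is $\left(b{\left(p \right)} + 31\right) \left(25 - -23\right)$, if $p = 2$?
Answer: $1584$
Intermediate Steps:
$\left(b{\left(p \right)} + 31\right) \left(25 - -23\right) = \left(2 + 31\right) \left(25 - -23\right) = 33 \left(25 + 23\right) = 33 \cdot 48 = 1584$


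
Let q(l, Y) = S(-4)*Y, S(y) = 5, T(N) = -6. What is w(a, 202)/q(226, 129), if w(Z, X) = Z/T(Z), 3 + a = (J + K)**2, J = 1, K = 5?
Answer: -11/1290 ≈ -0.0085271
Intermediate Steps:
q(l, Y) = 5*Y
a = 33 (a = -3 + (1 + 5)**2 = -3 + 6**2 = -3 + 36 = 33)
w(Z, X) = -Z/6 (w(Z, X) = Z/(-6) = -Z/6)
w(a, 202)/q(226, 129) = (-1/6*33)/((5*129)) = -11/2/645 = -11/2*1/645 = -11/1290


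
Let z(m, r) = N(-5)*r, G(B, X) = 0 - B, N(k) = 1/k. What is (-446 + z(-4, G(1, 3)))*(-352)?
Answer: 784608/5 ≈ 1.5692e+5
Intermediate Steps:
G(B, X) = -B
z(m, r) = -r/5 (z(m, r) = r/(-5) = -r/5)
(-446 + z(-4, G(1, 3)))*(-352) = (-446 - (-1)/5)*(-352) = (-446 - ⅕*(-1))*(-352) = (-446 + ⅕)*(-352) = -2229/5*(-352) = 784608/5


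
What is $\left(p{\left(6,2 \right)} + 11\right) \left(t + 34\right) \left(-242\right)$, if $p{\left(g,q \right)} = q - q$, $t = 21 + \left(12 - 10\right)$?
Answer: $-151734$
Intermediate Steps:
$t = 23$ ($t = 21 + \left(12 - 10\right) = 21 + 2 = 23$)
$p{\left(g,q \right)} = 0$
$\left(p{\left(6,2 \right)} + 11\right) \left(t + 34\right) \left(-242\right) = \left(0 + 11\right) \left(23 + 34\right) \left(-242\right) = 11 \cdot 57 \left(-242\right) = 627 \left(-242\right) = -151734$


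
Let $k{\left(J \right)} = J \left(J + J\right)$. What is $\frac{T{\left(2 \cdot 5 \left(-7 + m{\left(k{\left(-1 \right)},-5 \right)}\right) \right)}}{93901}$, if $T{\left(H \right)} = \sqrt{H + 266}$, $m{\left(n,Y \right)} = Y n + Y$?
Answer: $\frac{\sqrt{46}}{93901} \approx 7.2228 \cdot 10^{-5}$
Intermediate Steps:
$k{\left(J \right)} = 2 J^{2}$ ($k{\left(J \right)} = J 2 J = 2 J^{2}$)
$m{\left(n,Y \right)} = Y + Y n$
$T{\left(H \right)} = \sqrt{266 + H}$
$\frac{T{\left(2 \cdot 5 \left(-7 + m{\left(k{\left(-1 \right)},-5 \right)}\right) \right)}}{93901} = \frac{\sqrt{266 + 2 \cdot 5 \left(-7 - 5 \left(1 + 2 \left(-1\right)^{2}\right)\right)}}{93901} = \sqrt{266 + 10 \left(-7 - 5 \left(1 + 2 \cdot 1\right)\right)} \frac{1}{93901} = \sqrt{266 + 10 \left(-7 - 5 \left(1 + 2\right)\right)} \frac{1}{93901} = \sqrt{266 + 10 \left(-7 - 15\right)} \frac{1}{93901} = \sqrt{266 + 10 \left(-22\right)} \frac{1}{93901} = \sqrt{266 - 220} \cdot \frac{1}{93901} = \sqrt{46} \cdot \frac{1}{93901} = \frac{\sqrt{46}}{93901}$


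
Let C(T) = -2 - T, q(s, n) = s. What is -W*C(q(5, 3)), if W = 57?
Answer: 399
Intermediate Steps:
-W*C(q(5, 3)) = -57*(-2 - 1*5) = -57*(-2 - 5) = -57*(-7) = -1*(-399) = 399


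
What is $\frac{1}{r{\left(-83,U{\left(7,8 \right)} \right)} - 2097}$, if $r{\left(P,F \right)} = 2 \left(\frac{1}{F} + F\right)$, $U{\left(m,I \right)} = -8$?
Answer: $- \frac{4}{8453} \approx -0.00047321$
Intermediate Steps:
$r{\left(P,F \right)} = 2 F + \frac{2}{F}$ ($r{\left(P,F \right)} = 2 \left(F + \frac{1}{F}\right) = 2 F + \frac{2}{F}$)
$\frac{1}{r{\left(-83,U{\left(7,8 \right)} \right)} - 2097} = \frac{1}{\left(2 \left(-8\right) + \frac{2}{-8}\right) - 2097} = \frac{1}{\left(-16 + 2 \left(- \frac{1}{8}\right)\right) - 2097} = \frac{1}{\left(-16 - \frac{1}{4}\right) - 2097} = \frac{1}{- \frac{65}{4} - 2097} = \frac{1}{- \frac{8453}{4}} = - \frac{4}{8453}$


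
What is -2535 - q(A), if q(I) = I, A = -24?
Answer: -2511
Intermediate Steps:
-2535 - q(A) = -2535 - 1*(-24) = -2535 + 24 = -2511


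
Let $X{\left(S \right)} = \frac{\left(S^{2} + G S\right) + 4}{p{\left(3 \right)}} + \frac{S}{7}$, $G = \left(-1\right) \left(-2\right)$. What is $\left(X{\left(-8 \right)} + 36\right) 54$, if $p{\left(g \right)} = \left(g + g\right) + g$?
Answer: $\frac{15360}{7} \approx 2194.3$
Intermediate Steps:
$G = 2$
$p{\left(g \right)} = 3 g$ ($p{\left(g \right)} = 2 g + g = 3 g$)
$X{\left(S \right)} = \frac{4}{9} + \frac{S^{2}}{9} + \frac{23 S}{63}$ ($X{\left(S \right)} = \frac{\left(S^{2} + 2 S\right) + 4}{3 \cdot 3} + \frac{S}{7} = \frac{4 + S^{2} + 2 S}{9} + S \frac{1}{7} = \left(4 + S^{2} + 2 S\right) \frac{1}{9} + \frac{S}{7} = \left(\frac{4}{9} + \frac{S^{2}}{9} + \frac{2 S}{9}\right) + \frac{S}{7} = \frac{4}{9} + \frac{S^{2}}{9} + \frac{23 S}{63}$)
$\left(X{\left(-8 \right)} + 36\right) 54 = \left(\left(\frac{4}{9} + \frac{\left(-8\right)^{2}}{9} + \frac{23}{63} \left(-8\right)\right) + 36\right) 54 = \left(\left(\frac{4}{9} + \frac{1}{9} \cdot 64 - \frac{184}{63}\right) + 36\right) 54 = \left(\left(\frac{4}{9} + \frac{64}{9} - \frac{184}{63}\right) + 36\right) 54 = \left(\frac{292}{63} + 36\right) 54 = \frac{2560}{63} \cdot 54 = \frac{15360}{7}$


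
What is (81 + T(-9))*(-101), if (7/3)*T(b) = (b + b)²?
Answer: -155439/7 ≈ -22206.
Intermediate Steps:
T(b) = 12*b²/7 (T(b) = 3*(b + b)²/7 = 3*(2*b)²/7 = 3*(4*b²)/7 = 12*b²/7)
(81 + T(-9))*(-101) = (81 + (12/7)*(-9)²)*(-101) = (81 + (12/7)*81)*(-101) = (81 + 972/7)*(-101) = (1539/7)*(-101) = -155439/7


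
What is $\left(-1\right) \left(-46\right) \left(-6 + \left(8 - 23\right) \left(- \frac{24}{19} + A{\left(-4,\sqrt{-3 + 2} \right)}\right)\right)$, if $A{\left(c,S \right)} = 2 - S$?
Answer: $- \frac{14904}{19} + 690 i \approx -784.42 + 690.0 i$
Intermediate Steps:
$\left(-1\right) \left(-46\right) \left(-6 + \left(8 - 23\right) \left(- \frac{24}{19} + A{\left(-4,\sqrt{-3 + 2} \right)}\right)\right) = \left(-1\right) \left(-46\right) \left(-6 + \left(8 - 23\right) \left(- \frac{24}{19} + \left(2 - \sqrt{-3 + 2}\right)\right)\right) = 46 \left(-6 - 15 \left(\left(-24\right) \frac{1}{19} + \left(2 - \sqrt{-1}\right)\right)\right) = 46 \left(-6 - 15 \left(- \frac{24}{19} + \left(2 - i\right)\right)\right) = 46 \left(-6 - 15 \left(\frac{14}{19} - i\right)\right) = 46 \left(-6 - \left(\frac{210}{19} - 15 i\right)\right) = 46 \left(- \frac{324}{19} + 15 i\right) = - \frac{14904}{19} + 690 i$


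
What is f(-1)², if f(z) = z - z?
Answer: 0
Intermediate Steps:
f(z) = 0
f(-1)² = 0² = 0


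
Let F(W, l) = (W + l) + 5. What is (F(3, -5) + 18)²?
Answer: 441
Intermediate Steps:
F(W, l) = 5 + W + l
(F(3, -5) + 18)² = ((5 + 3 - 5) + 18)² = (3 + 18)² = 21² = 441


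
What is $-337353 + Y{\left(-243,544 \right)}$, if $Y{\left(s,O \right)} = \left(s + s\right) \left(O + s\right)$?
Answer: $-483639$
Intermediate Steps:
$Y{\left(s,O \right)} = 2 s \left(O + s\right)$
$-337353 + Y{\left(-243,544 \right)} = -337353 + 2 \left(-243\right) \left(544 - 243\right) = -337353 + 2 \left(-243\right) 301 = -337353 - 146286 = -483639$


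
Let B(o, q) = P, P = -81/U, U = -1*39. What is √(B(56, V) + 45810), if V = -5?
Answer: 3*√860249/13 ≈ 214.04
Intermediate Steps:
U = -39
P = 27/13 (P = -81/(-39) = -81*(-1/39) = 27/13 ≈ 2.0769)
B(o, q) = 27/13
√(B(56, V) + 45810) = √(27/13 + 45810) = √(595557/13) = 3*√860249/13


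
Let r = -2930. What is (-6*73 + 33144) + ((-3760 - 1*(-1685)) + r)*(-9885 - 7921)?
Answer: 89151736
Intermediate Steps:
(-6*73 + 33144) + ((-3760 - 1*(-1685)) + r)*(-9885 - 7921) = (-6*73 + 33144) + ((-3760 - 1*(-1685)) - 2930)*(-9885 - 7921) = (-438 + 33144) + ((-3760 + 1685) - 2930)*(-17806) = 32706 + (-2075 - 2930)*(-17806) = 32706 - 5005*(-17806) = 32706 + 89119030 = 89151736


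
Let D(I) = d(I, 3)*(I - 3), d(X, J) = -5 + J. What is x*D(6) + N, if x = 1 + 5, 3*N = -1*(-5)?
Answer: -103/3 ≈ -34.333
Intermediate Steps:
N = 5/3 (N = (-1*(-5))/3 = (⅓)*5 = 5/3 ≈ 1.6667)
x = 6
D(I) = 6 - 2*I (D(I) = (-5 + 3)*(I - 3) = -2*(-3 + I) = 6 - 2*I)
x*D(6) + N = 6*(6 - 2*6) + 5/3 = 6*(6 - 12) + 5/3 = 6*(-6) + 5/3 = -36 + 5/3 = -103/3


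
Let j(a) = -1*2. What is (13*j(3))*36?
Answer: -936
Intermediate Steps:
j(a) = -2
(13*j(3))*36 = (13*(-2))*36 = -26*36 = -936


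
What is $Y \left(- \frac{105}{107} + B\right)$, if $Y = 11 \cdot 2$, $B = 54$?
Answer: $\frac{124806}{107} \approx 1166.4$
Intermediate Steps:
$Y = 22$
$Y \left(- \frac{105}{107} + B\right) = 22 \left(- \frac{105}{107} + 54\right) = 22 \cdot \frac{5673}{107} = \frac{124806}{107}$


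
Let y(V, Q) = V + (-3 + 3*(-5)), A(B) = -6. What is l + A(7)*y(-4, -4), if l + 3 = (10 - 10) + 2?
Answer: 131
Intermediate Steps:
y(V, Q) = -18 + V (y(V, Q) = V + (-3 - 15) = V - 18 = -18 + V)
l = -1 (l = -3 + ((10 - 10) + 2) = -3 + (0 + 2) = -3 + 2 = -1)
l + A(7)*y(-4, -4) = -1 - 6*(-18 - 4) = -1 - 6*(-22) = -1 + 132 = 131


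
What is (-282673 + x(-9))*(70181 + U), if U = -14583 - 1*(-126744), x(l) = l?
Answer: -51544801244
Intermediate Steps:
U = 112161 (U = -14583 + 126744 = 112161)
(-282673 + x(-9))*(70181 + U) = (-282673 - 9)*(70181 + 112161) = -282682*182342 = -51544801244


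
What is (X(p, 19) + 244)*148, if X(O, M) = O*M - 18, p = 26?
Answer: 106560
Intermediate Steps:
X(O, M) = -18 + M*O (X(O, M) = M*O - 18 = -18 + M*O)
(X(p, 19) + 244)*148 = ((-18 + 19*26) + 244)*148 = ((-18 + 494) + 244)*148 = (476 + 244)*148 = 720*148 = 106560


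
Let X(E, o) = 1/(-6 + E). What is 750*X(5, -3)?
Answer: -750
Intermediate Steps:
750*X(5, -3) = 750/(-6 + 5) = 750/(-1) = 750*(-1) = -750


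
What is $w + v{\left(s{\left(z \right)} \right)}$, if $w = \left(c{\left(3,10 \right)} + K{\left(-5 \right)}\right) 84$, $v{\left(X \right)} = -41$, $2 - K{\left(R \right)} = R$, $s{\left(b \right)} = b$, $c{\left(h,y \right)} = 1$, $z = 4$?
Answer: $631$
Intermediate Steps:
$K{\left(R \right)} = 2 - R$
$w = 672$ ($w = \left(1 + \left(2 - -5\right)\right) 84 = \left(1 + \left(2 + 5\right)\right) 84 = \left(1 + 7\right) 84 = 8 \cdot 84 = 672$)
$w + v{\left(s{\left(z \right)} \right)} = 672 - 41 = 631$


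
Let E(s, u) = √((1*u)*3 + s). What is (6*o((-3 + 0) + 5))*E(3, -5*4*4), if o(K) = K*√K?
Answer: 12*I*√474 ≈ 261.26*I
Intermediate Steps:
o(K) = K^(3/2)
E(s, u) = √(s + 3*u) (E(s, u) = √(u*3 + s) = √(3*u + s) = √(s + 3*u))
(6*o((-3 + 0) + 5))*E(3, -5*4*4) = (6*((-3 + 0) + 5)^(3/2))*√(3 + 3*(-5*4*4)) = (6*(-3 + 5)^(3/2))*√(3 + 3*(-20*4)) = (6*2^(3/2))*√(3 + 3*(-80)) = (6*(2*√2))*√(3 - 240) = (12*√2)*√(-237) = (12*√2)*(I*√237) = 12*I*√474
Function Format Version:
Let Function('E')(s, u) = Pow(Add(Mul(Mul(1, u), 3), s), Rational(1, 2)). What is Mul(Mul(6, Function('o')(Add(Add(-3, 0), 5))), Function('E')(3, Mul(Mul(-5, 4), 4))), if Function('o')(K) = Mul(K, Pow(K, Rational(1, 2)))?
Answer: Mul(12, I, Pow(474, Rational(1, 2))) ≈ Mul(261.26, I)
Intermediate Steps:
Function('o')(K) = Pow(K, Rational(3, 2))
Function('E')(s, u) = Pow(Add(s, Mul(3, u)), Rational(1, 2)) (Function('E')(s, u) = Pow(Add(Mul(u, 3), s), Rational(1, 2)) = Pow(Add(Mul(3, u), s), Rational(1, 2)) = Pow(Add(s, Mul(3, u)), Rational(1, 2)))
Mul(Mul(6, Function('o')(Add(Add(-3, 0), 5))), Function('E')(3, Mul(Mul(-5, 4), 4))) = Mul(Mul(6, Pow(Add(Add(-3, 0), 5), Rational(3, 2))), Pow(Add(3, Mul(3, Mul(Mul(-5, 4), 4))), Rational(1, 2))) = Mul(Mul(6, Pow(Add(-3, 5), Rational(3, 2))), Pow(Add(3, Mul(3, Mul(-20, 4))), Rational(1, 2))) = Mul(Mul(6, Pow(2, Rational(3, 2))), Pow(Add(3, Mul(3, -80)), Rational(1, 2))) = Mul(Mul(6, Mul(2, Pow(2, Rational(1, 2)))), Pow(Add(3, -240), Rational(1, 2))) = Mul(Mul(12, Pow(2, Rational(1, 2))), Pow(-237, Rational(1, 2))) = Mul(Mul(12, Pow(2, Rational(1, 2))), Mul(I, Pow(237, Rational(1, 2)))) = Mul(12, I, Pow(474, Rational(1, 2)))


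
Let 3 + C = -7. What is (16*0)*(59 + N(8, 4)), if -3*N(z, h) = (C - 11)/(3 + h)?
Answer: 0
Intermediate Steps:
C = -10 (C = -3 - 7 = -10)
N(z, h) = 7/(3 + h) (N(z, h) = -(-10 - 11)/(3*(3 + h)) = -(-7)/(3 + h) = 7/(3 + h))
(16*0)*(59 + N(8, 4)) = (16*0)*(59 + 7/(3 + 4)) = 0*(59 + 7/7) = 0*(59 + 7*(⅐)) = 0*(59 + 1) = 0*60 = 0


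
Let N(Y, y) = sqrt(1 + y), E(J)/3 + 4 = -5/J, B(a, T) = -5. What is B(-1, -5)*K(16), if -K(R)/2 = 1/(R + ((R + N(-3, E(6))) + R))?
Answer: 64/309 - 2*I*sqrt(6)/309 ≈ 0.20712 - 0.015854*I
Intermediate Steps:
E(J) = -12 - 15/J (E(J) = -12 + 3*(-5/J) = -12 - 15/J)
K(R) = -2/(3*R + 3*I*sqrt(6)/2) (K(R) = -2/(R + ((R + sqrt(1 + (-12 - 15/6))) + R)) = -2/(R + ((R + sqrt(1 + (-12 - 15*1/6))) + R)) = -2/(R + ((R + sqrt(1 + (-12 - 5/2))) + R)) = -2/(R + ((R + sqrt(1 - 29/2)) + R)) = -2/(R + ((R + sqrt(-27/2)) + R)) = -2/(R + ((R + 3*I*sqrt(6)/2) + R)) = -2/(R + (2*R + 3*I*sqrt(6)/2)) = -2/(3*R + 3*I*sqrt(6)/2))
B(-1, -5)*K(16) = -(-20)/(6*16 + 3*I*sqrt(6)) = -(-20)/(96 + 3*I*sqrt(6)) = 20/(96 + 3*I*sqrt(6))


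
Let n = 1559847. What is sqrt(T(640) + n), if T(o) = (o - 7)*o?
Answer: sqrt(1964967) ≈ 1401.8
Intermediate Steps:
T(o) = o*(-7 + o) (T(o) = (-7 + o)*o = o*(-7 + o))
sqrt(T(640) + n) = sqrt(640*(-7 + 640) + 1559847) = sqrt(640*633 + 1559847) = sqrt(405120 + 1559847) = sqrt(1964967)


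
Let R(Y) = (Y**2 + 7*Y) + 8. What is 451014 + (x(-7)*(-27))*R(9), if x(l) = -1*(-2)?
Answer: 442806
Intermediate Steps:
R(Y) = 8 + Y**2 + 7*Y
x(l) = 2
451014 + (x(-7)*(-27))*R(9) = 451014 + (2*(-27))*(8 + 9**2 + 7*9) = 451014 - 54*(8 + 81 + 63) = 451014 - 54*152 = 451014 - 8208 = 442806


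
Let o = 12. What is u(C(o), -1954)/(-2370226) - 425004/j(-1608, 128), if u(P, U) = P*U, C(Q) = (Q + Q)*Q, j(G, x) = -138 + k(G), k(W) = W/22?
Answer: 923518129174/458638731 ≈ 2013.6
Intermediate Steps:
k(W) = W/22 (k(W) = W*(1/22) = W/22)
j(G, x) = -138 + G/22
C(Q) = 2*Q**2 (C(Q) = (2*Q)*Q = 2*Q**2)
u(C(o), -1954)/(-2370226) - 425004/j(-1608, 128) = ((2*12**2)*(-1954))/(-2370226) - 425004/(-138 + (1/22)*(-1608)) = ((2*144)*(-1954))*(-1/2370226) - 425004/(-138 - 804/11) = (288*(-1954))*(-1/2370226) - 425004/(-2322/11) = -562752*(-1/2370226) - 425004*(-11/2322) = 281376/1185113 + 779174/387 = 923518129174/458638731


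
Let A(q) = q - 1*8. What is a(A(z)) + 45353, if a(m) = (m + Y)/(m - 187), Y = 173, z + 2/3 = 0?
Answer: 26621718/587 ≈ 45352.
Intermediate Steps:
z = -⅔ (z = -⅔ + 0 = -⅔ ≈ -0.66667)
A(q) = -8 + q (A(q) = q - 8 = -8 + q)
a(m) = (173 + m)/(-187 + m) (a(m) = (m + 173)/(m - 187) = (173 + m)/(-187 + m))
a(A(z)) + 45353 = (173 + (-8 - ⅔))/(-187 + (-8 - ⅔)) + 45353 = (173 - 26/3)/(-187 - 26/3) + 45353 = (493/3)/(-587/3) + 45353 = -3/587*493/3 + 45353 = -493/587 + 45353 = 26621718/587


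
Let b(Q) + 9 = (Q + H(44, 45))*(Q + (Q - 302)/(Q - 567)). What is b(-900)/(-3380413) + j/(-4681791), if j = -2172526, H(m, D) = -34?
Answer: 556179902796323/2579701107028329 ≈ 0.21560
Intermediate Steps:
b(Q) = -9 + (-34 + Q)*(Q + (-302 + Q)/(-567 + Q)) (b(Q) = -9 + (Q - 34)*(Q + (Q - 302)/(Q - 567)) = -9 + (-34 + Q)*(Q + (-302 + Q)/(-567 + Q)))
b(-900)/(-3380413) + j/(-4681791) = ((15371 + (-900)³ - 600*(-900)² + 18933*(-900))/(-567 - 900))/(-3380413) - 2172526/(-4681791) = ((15371 - 729000000 - 600*810000 - 17039700)/(-1467))*(-1/3380413) - 2172526*(-1/4681791) = -(15371 - 729000000 - 486000000 - 17039700)/1467*(-1/3380413) + 2172526/4681791 = -1/1467*(-1232024329)*(-1/3380413) + 2172526/4681791 = (1232024329/1467)*(-1/3380413) + 2172526/4681791 = -1232024329/4959065871 + 2172526/4681791 = 556179902796323/2579701107028329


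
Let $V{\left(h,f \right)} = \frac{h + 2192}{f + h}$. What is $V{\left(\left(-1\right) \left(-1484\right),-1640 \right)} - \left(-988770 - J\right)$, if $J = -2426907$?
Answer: $- \frac{56088262}{39} \approx -1.4382 \cdot 10^{6}$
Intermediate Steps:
$V{\left(h,f \right)} = \frac{2192 + h}{f + h}$
$V{\left(\left(-1\right) \left(-1484\right),-1640 \right)} - \left(-988770 - J\right) = \frac{2192 - -1484}{-1640 - -1484} - \left(-988770 - -2426907\right) = \frac{2192 + 1484}{-1640 + 1484} - \left(-988770 + 2426907\right) = \frac{1}{-156} \cdot 3676 - 1438137 = \left(- \frac{1}{156}\right) 3676 - 1438137 = - \frac{919}{39} - 1438137 = - \frac{56088262}{39}$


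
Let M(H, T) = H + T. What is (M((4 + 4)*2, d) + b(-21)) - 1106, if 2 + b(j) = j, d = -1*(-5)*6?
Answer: -1083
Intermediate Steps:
d = 30 (d = 5*6 = 30)
b(j) = -2 + j
(M((4 + 4)*2, d) + b(-21)) - 1106 = (((4 + 4)*2 + 30) + (-2 - 21)) - 1106 = ((8*2 + 30) - 23) - 1106 = ((16 + 30) - 23) - 1106 = (46 - 23) - 1106 = 23 - 1106 = -1083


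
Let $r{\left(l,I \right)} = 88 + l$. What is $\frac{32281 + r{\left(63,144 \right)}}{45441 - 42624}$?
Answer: $\frac{32432}{2817} \approx 11.513$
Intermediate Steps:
$\frac{32281 + r{\left(63,144 \right)}}{45441 - 42624} = \frac{32281 + \left(88 + 63\right)}{45441 - 42624} = \frac{32281 + 151}{2817} = 32432 \cdot \frac{1}{2817} = \frac{32432}{2817}$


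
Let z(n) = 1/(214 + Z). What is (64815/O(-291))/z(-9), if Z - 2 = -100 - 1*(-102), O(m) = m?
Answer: -4709890/97 ≈ -48556.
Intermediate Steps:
Z = 4 (Z = 2 + (-100 - 1*(-102)) = 2 + (-100 + 102) = 2 + 2 = 4)
z(n) = 1/218 (z(n) = 1/(214 + 4) = 1/218)
(64815/O(-291))/z(-9) = (64815/(-291))/(1/218) = (64815*(-1/291))*218 = -21605/97*218 = -4709890/97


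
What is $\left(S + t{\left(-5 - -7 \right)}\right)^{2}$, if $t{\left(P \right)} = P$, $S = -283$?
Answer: $78961$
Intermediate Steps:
$\left(S + t{\left(-5 - -7 \right)}\right)^{2} = \left(-283 - -2\right)^{2} = \left(-283 + \left(-5 + 7\right)\right)^{2} = \left(-283 + 2\right)^{2} = \left(-281\right)^{2} = 78961$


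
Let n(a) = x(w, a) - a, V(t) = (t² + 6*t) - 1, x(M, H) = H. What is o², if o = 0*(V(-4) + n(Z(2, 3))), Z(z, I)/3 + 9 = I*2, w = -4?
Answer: 0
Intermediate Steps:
Z(z, I) = -27 + 6*I (Z(z, I) = -27 + 3*(I*2) = -27 + 3*(2*I) = -27 + 6*I)
V(t) = -1 + t² + 6*t
n(a) = 0 (n(a) = a - a = 0)
o = 0 (o = 0*((-1 + (-4)² + 6*(-4)) + 0) = 0*((-1 + 16 - 24) + 0) = 0*(-9 + 0) = 0*(-9) = 0)
o² = 0² = 0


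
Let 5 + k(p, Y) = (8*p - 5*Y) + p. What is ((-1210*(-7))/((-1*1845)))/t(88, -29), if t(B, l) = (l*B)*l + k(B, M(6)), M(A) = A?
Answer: -1694/27588285 ≈ -6.1403e-5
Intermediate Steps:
k(p, Y) = -5 - 5*Y + 9*p (k(p, Y) = -5 + ((8*p - 5*Y) + p) = -5 + ((-5*Y + 8*p) + p) = -5 + (-5*Y + 9*p) = -5 - 5*Y + 9*p)
t(B, l) = -35 + 9*B + B*l**2 (t(B, l) = (l*B)*l + (-5 - 5*6 + 9*B) = (B*l)*l + (-5 - 30 + 9*B) = B*l**2 + (-35 + 9*B) = -35 + 9*B + B*l**2)
((-1210*(-7))/((-1*1845)))/t(88, -29) = ((-1210*(-7))/((-1*1845)))/(-35 + 9*88 + 88*(-29)**2) = (8470/(-1845))/(-35 + 792 + 88*841) = (8470*(-1/1845))/(-35 + 792 + 74008) = -1694/369/74765 = -1694/369*1/74765 = -1694/27588285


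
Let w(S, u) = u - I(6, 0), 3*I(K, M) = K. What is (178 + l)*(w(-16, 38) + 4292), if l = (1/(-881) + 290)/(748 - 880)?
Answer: 7373644978/9691 ≈ 7.6088e+5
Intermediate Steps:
I(K, M) = K/3
w(S, u) = -2 + u (w(S, u) = u - 6/3 = u - 1*2 = u - 2 = -2 + u)
l = -85163/38764 (l = (-1/881 + 290)/(-132) = (255489/881)*(-1/132) = -85163/38764 ≈ -2.1970)
(178 + l)*(w(-16, 38) + 4292) = (178 - 85163/38764)*((-2 + 38) + 4292) = 6814829*(36 + 4292)/38764 = (6814829/38764)*4328 = 7373644978/9691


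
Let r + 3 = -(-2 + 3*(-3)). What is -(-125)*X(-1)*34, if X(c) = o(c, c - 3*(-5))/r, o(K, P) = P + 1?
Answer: 31875/4 ≈ 7968.8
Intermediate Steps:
r = 8 (r = -3 - (-2 + 3*(-3)) = -3 - (-2 - 9) = -3 - 1*(-11) = -3 + 11 = 8)
o(K, P) = 1 + P
X(c) = 2 + c/8 (X(c) = (1 + (c - 3*(-5)))/8 = (1 + (c + 15))*(1/8) = (1 + (15 + c))*(1/8) = (16 + c)*(1/8) = 2 + c/8)
-(-125)*X(-1)*34 = -(-125)*(2 + (1/8)*(-1))*34 = -(-125)*(2 - 1/8)*34 = -(-125)*15/8*34 = -25*(-75/8)*34 = (1875/8)*34 = 31875/4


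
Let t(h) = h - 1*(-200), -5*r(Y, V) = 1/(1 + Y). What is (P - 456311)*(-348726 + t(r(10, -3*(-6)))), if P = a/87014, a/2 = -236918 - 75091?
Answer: 380561452036540666/2392885 ≈ 1.5904e+11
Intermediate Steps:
a = -624018 (a = 2*(-236918 - 75091) = 2*(-312009) = -624018)
r(Y, V) = -1/(5*(1 + Y))
t(h) = 200 + h (t(h) = h + 200 = 200 + h)
P = -312009/43507 (P = -624018/87014 = -624018*1/87014 = -312009/43507 ≈ -7.1715)
(P - 456311)*(-348726 + t(r(10, -3*(-6)))) = (-312009/43507 - 456311)*(-348726 + (200 - 1/(5 + 5*10))) = -19853034686*(-348726 + (200 - 1/(5 + 50)))/43507 = -19853034686*(-348726 + (200 - 1/55))/43507 = -19853034686*(-348726 + 10999/55)/43507 = -19853034686/43507*(-19168931/55) = 380561452036540666/2392885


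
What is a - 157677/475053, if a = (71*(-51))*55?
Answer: -31536445964/158351 ≈ -1.9916e+5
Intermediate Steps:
a = -199155 (a = -3621*55 = -199155)
a - 157677/475053 = -199155 - 157677/475053 = -199155 - 157677*1/475053 = -199155 - 52559/158351 = -31536445964/158351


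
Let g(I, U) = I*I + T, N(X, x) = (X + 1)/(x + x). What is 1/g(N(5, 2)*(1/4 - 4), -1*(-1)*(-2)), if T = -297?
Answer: -64/16983 ≈ -0.0037685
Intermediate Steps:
N(X, x) = (1 + X)/(2*x) (N(X, x) = (1 + X)/((2*x)) = (1 + X)*(1/(2*x)) = (1 + X)/(2*x))
g(I, U) = -297 + I² (g(I, U) = I*I - 297 = I² - 297 = -297 + I²)
1/g(N(5, 2)*(1/4 - 4), -1*(-1)*(-2)) = 1/(-297 + (((½)*(1 + 5)/2)*(1/4 - 4))²) = 1/(-297 + (((½)*(½)*6)*(¼ - 4))²) = 1/(-297 + ((3/2)*(-15/4))²) = 1/(-297 + (-45/8)²) = 1/(-297 + 2025/64) = 1/(-16983/64) = -64/16983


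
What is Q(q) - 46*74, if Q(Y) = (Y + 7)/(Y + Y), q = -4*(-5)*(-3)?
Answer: -408427/120 ≈ -3403.6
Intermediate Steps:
q = -60 (q = 20*(-3) = -60)
Q(Y) = (7 + Y)/(2*Y) (Q(Y) = (7 + Y)/((2*Y)) = (7 + Y)*(1/(2*Y)) = (7 + Y)/(2*Y))
Q(q) - 46*74 = (1/2)*(7 - 60)/(-60) - 46*74 = (1/2)*(-1/60)*(-53) - 3404 = 53/120 - 3404 = -408427/120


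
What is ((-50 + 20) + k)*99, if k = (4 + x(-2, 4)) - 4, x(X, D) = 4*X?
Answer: -3762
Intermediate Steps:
k = -8 (k = (4 + 4*(-2)) - 4 = (4 - 8) - 4 = -4 - 4 = -8)
((-50 + 20) + k)*99 = ((-50 + 20) - 8)*99 = (-30 - 8)*99 = -38*99 = -3762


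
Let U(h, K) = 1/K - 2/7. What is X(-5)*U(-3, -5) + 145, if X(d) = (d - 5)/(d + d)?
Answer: 5058/35 ≈ 144.51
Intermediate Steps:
X(d) = (-5 + d)/(2*d) (X(d) = (-5 + d)/((2*d)) = (-5 + d)*(1/(2*d)) = (-5 + d)/(2*d))
U(h, K) = -2/7 + 1/K (U(h, K) = 1/K - 2*1/7 = 1/K - 2/7 = -2/7 + 1/K)
X(-5)*U(-3, -5) + 145 = ((1/2)*(-5 - 5)/(-5))*(-2/7 + 1/(-5)) + 145 = ((1/2)*(-1/5)*(-10))*(-2/7 - 1/5) + 145 = 1*(-17/35) + 145 = -17/35 + 145 = 5058/35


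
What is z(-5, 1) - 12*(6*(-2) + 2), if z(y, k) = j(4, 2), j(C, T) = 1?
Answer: 121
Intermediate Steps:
z(y, k) = 1
z(-5, 1) - 12*(6*(-2) + 2) = 1 - 12*(6*(-2) + 2) = 1 - 12*(-12 + 2) = 1 - 12*(-10) = 1 + 120 = 121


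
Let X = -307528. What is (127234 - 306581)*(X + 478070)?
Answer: -30586196074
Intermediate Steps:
(127234 - 306581)*(X + 478070) = (127234 - 306581)*(-307528 + 478070) = -179347*170542 = -30586196074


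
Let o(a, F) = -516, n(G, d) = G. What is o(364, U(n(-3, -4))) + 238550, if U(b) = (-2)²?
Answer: 238034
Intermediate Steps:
U(b) = 4
o(364, U(n(-3, -4))) + 238550 = -516 + 238550 = 238034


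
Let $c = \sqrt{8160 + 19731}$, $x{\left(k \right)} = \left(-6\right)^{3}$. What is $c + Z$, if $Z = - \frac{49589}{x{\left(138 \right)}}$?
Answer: $\frac{49589}{216} + 3 \sqrt{3099} \approx 396.58$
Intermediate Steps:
$x{\left(k \right)} = -216$
$Z = \frac{49589}{216}$ ($Z = - \frac{49589}{-216} = \left(-49589\right) \left(- \frac{1}{216}\right) = \frac{49589}{216} \approx 229.58$)
$c = 3 \sqrt{3099}$ ($c = \sqrt{27891} = 3 \sqrt{3099} \approx 167.01$)
$c + Z = 3 \sqrt{3099} + \frac{49589}{216} = \frac{49589}{216} + 3 \sqrt{3099}$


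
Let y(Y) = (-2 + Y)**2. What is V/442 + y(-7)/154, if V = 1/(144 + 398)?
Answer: 9702419/18446428 ≈ 0.52598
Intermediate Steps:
V = 1/542 ≈ 0.0018450
V/442 + y(-7)/154 = (1/542)/442 + (-2 - 7)**2/154 = (1/542)*(1/442) + (-9)**2*(1/154) = 1/239564 + 81*(1/154) = 1/239564 + 81/154 = 9702419/18446428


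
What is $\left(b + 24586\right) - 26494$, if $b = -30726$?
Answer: $-32634$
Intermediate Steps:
$\left(b + 24586\right) - 26494 = \left(-30726 + 24586\right) - 26494 = -6140 - 26494 = -32634$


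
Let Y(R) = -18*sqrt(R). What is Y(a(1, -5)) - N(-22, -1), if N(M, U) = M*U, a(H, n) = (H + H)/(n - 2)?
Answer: -22 - 18*I*sqrt(14)/7 ≈ -22.0 - 9.6214*I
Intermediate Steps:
a(H, n) = 2*H/(-2 + n) (a(H, n) = (2*H)/(-2 + n) = 2*H/(-2 + n))
Y(a(1, -5)) - N(-22, -1) = -18*sqrt(2)*(I*sqrt(7)/7) - (-22)*(-1) = -18*sqrt(2)*(I*sqrt(7)/7) - 1*22 = -18*I*sqrt(14)/7 - 22 = -22 - 18*I*sqrt(14)/7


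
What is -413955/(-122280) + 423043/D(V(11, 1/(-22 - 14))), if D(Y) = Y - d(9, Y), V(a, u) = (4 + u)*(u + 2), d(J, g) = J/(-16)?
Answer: 2234873110605/44355032 ≈ 50386.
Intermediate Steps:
d(J, g) = -J/16 (d(J, g) = J*(-1/16) = -J/16)
V(a, u) = (2 + u)*(4 + u) (V(a, u) = (4 + u)*(2 + u) = (2 + u)*(4 + u))
D(Y) = 9/16 + Y (D(Y) = Y - (-1)*9/16 = Y - 1*(-9/16) = Y + 9/16 = 9/16 + Y)
-413955/(-122280) + 423043/D(V(11, 1/(-22 - 14))) = -413955/(-122280) + 423043/(9/16 + (8 + (1/(-22 - 14))**2 + 6/(-22 - 14))) = -413955*(-1/122280) + 423043/(9/16 + (8 + (1/(-36))**2 + 6/(-36))) = 27597/8152 + 423043/(9/16 + (8 + (-1/36)**2 + 6*(-1/36))) = 27597/8152 + 423043/(9/16 + (8 + 1/1296 - 1/6)) = 27597/8152 + 423043/(9/16 + 10153/1296) = 27597/8152 + 423043/(5441/648) = 27597/8152 + 423043*(648/5441) = 27597/8152 + 274131864/5441 = 2234873110605/44355032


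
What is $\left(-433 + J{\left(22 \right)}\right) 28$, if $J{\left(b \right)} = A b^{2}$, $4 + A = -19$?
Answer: $-323820$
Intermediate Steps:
$A = -23$ ($A = -4 - 19 = -23$)
$J{\left(b \right)} = - 23 b^{2}$
$\left(-433 + J{\left(22 \right)}\right) 28 = \left(-433 - 23 \cdot 22^{2}\right) 28 = \left(-433 - 11132\right) 28 = \left(-11565\right) 28 = -323820$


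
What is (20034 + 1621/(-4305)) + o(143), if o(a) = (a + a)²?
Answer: 438376529/4305 ≈ 1.0183e+5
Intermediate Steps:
o(a) = 4*a² (o(a) = (2*a)² = 4*a²)
(20034 + 1621/(-4305)) + o(143) = (20034 + 1621/(-4305)) + 4*143² = (20034 + 1621*(-1/4305)) + 4*20449 = (20034 - 1621/4305) + 81796 = 86244749/4305 + 81796 = 438376529/4305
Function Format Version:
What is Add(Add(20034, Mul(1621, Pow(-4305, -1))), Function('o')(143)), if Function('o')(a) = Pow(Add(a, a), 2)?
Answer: Rational(438376529, 4305) ≈ 1.0183e+5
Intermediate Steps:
Function('o')(a) = Mul(4, Pow(a, 2)) (Function('o')(a) = Pow(Mul(2, a), 2) = Mul(4, Pow(a, 2)))
Add(Add(20034, Mul(1621, Pow(-4305, -1))), Function('o')(143)) = Add(Add(20034, Mul(1621, Pow(-4305, -1))), Mul(4, Pow(143, 2))) = Add(Add(20034, Mul(1621, Rational(-1, 4305))), Mul(4, 20449)) = Add(Add(20034, Rational(-1621, 4305)), 81796) = Add(Rational(86244749, 4305), 81796) = Rational(438376529, 4305)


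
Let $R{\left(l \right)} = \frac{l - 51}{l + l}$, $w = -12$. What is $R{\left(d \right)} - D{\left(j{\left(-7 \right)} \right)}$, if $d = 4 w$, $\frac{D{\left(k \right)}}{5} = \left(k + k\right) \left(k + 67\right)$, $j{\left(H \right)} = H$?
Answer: $\frac{134433}{32} \approx 4201.0$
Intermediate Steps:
$D{\left(k \right)} = 10 k \left(67 + k\right)$ ($D{\left(k \right)} = 5 \left(k + k\right) \left(k + 67\right) = 5 \cdot 2 k \left(67 + k\right) = 10 k \left(67 + k\right)$)
$d = -48$ ($d = 4 \left(-12\right) = -48$)
$R{\left(l \right)} = \frac{-51 + l}{2 l}$
$R{\left(d \right)} - D{\left(j{\left(-7 \right)} \right)} = \frac{-51 - 48}{2 \left(-48\right)} - 10 \left(-7\right) \left(67 - 7\right) = \frac{1}{2} \left(- \frac{1}{48}\right) \left(-99\right) - 10 \left(-7\right) 60 = \frac{33}{32} - -4200 = \frac{33}{32} + 4200 = \frac{134433}{32}$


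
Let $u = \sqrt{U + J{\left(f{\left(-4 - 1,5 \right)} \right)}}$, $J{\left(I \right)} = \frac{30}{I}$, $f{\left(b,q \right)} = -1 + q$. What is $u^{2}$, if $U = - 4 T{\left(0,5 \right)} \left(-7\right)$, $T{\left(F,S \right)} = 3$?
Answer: $\frac{183}{2} \approx 91.5$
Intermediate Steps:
$U = 84$ ($U = \left(-4\right) 3 \left(-7\right) = \left(-12\right) \left(-7\right) = 84$)
$u = \frac{\sqrt{366}}{2}$ ($u = \sqrt{84 + \frac{30}{-1 + 5}} = \sqrt{84 + \frac{30}{4}} = \sqrt{84 + 30 \cdot \frac{1}{4}} = \sqrt{84 + \frac{15}{2}} = \sqrt{\frac{183}{2}} = \frac{\sqrt{366}}{2} \approx 9.5656$)
$u^{2} = \left(\frac{\sqrt{366}}{2}\right)^{2} = \frac{183}{2}$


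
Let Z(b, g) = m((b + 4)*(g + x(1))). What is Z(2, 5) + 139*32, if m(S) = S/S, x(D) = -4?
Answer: 4449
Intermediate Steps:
m(S) = 1
Z(b, g) = 1
Z(2, 5) + 139*32 = 1 + 139*32 = 1 + 4448 = 4449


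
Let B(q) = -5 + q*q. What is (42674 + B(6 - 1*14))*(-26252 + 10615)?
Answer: -668215921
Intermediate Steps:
B(q) = -5 + q²
(42674 + B(6 - 1*14))*(-26252 + 10615) = (42674 + (-5 + (6 - 1*14)²))*(-26252 + 10615) = (42674 + (-5 + (6 - 14)²))*(-15637) = (42674 + (-5 + (-8)²))*(-15637) = (42674 + (-5 + 64))*(-15637) = (42674 + 59)*(-15637) = 42733*(-15637) = -668215921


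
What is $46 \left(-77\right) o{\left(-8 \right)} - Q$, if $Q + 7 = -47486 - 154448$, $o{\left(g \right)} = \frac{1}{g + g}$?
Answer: $\frac{1617299}{8} \approx 2.0216 \cdot 10^{5}$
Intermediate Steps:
$o{\left(g \right)} = \frac{1}{2 g}$
$Q = -201941$ ($Q = -7 - 201934 = -201941$)
$46 \left(-77\right) o{\left(-8 \right)} - Q = 46 \left(-77\right) \frac{1}{2 \left(-8\right)} - -201941 = - 3542 \cdot \frac{1}{2} \left(- \frac{1}{8}\right) + 201941 = \left(-3542\right) \left(- \frac{1}{16}\right) + 201941 = \frac{1771}{8} + 201941 = \frac{1617299}{8}$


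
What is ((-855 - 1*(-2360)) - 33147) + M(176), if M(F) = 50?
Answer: -31592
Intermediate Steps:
((-855 - 1*(-2360)) - 33147) + M(176) = ((-855 - 1*(-2360)) - 33147) + 50 = ((-855 + 2360) - 33147) + 50 = (1505 - 33147) + 50 = -31642 + 50 = -31592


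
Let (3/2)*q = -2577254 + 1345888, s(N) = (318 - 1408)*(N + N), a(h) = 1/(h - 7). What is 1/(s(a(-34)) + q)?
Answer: -123/100965472 ≈ -1.2182e-6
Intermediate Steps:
a(h) = 1/(-7 + h)
s(N) = -2180*N
q = -2462732/3 (q = 2*(-2577254 + 1345888)/3 = (⅔)*(-1231366) = -2462732/3 ≈ -8.2091e+5)
1/(s(a(-34)) + q) = 1/(-2180/(-7 - 34) - 2462732/3) = 1/(-2180/(-41) - 2462732/3) = 1/(-2180*(-1/41) - 2462732/3) = 1/(2180/41 - 2462732/3) = 1/(-100965472/123) = -123/100965472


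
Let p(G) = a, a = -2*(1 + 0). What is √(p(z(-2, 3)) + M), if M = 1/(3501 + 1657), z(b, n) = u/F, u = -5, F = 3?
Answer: I*√53204770/5158 ≈ 1.4141*I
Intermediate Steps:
z(b, n) = -5/3
a = -2 (a = -2*1 = -2)
M = 1/5158 ≈ 0.00019387
p(G) = -2
√(p(z(-2, 3)) + M) = √(-2 + 1/5158) = √(-10315/5158) = I*√53204770/5158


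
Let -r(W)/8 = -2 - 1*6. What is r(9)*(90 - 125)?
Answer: -2240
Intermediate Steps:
r(W) = 64 (r(W) = -8*(-2 - 1*6) = -8*(-2 - 6) = -8*(-8) = 64)
r(9)*(90 - 125) = 64*(90 - 125) = 64*(-35) = -2240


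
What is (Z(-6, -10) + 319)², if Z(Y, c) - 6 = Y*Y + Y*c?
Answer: 177241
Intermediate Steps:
Z(Y, c) = 6 + Y² + Y*c (Z(Y, c) = 6 + (Y*Y + Y*c) = 6 + (Y² + Y*c) = 6 + Y² + Y*c)
(Z(-6, -10) + 319)² = ((6 + (-6)² - 6*(-10)) + 319)² = ((6 + 36 + 60) + 319)² = (102 + 319)² = 421² = 177241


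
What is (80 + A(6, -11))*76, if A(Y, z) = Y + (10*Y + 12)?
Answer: 12008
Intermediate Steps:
A(Y, z) = 12 + 11*Y (A(Y, z) = Y + (12 + 10*Y) = 12 + 11*Y)
(80 + A(6, -11))*76 = (80 + (12 + 11*6))*76 = (80 + (12 + 66))*76 = (80 + 78)*76 = 158*76 = 12008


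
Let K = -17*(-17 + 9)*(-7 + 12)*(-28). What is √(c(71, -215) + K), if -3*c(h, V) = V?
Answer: I*√170715/3 ≈ 137.73*I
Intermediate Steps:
c(h, V) = -V/3
K = -19040 (K = -(-136)*5*(-28) = -17*(-40)*(-28) = 680*(-28) = -19040)
√(c(71, -215) + K) = √(-⅓*(-215) - 19040) = √(215/3 - 19040) = √(-56905/3) = I*√170715/3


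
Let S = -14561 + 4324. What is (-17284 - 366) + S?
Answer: -27887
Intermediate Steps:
S = -10237
(-17284 - 366) + S = (-17284 - 366) - 10237 = -17650 - 10237 = -27887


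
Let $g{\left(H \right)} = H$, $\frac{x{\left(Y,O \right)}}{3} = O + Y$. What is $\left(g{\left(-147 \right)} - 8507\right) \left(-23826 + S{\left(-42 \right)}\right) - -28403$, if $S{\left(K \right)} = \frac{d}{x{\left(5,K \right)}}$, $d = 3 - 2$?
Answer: $\frac{22890274031}{111} \approx 2.0622 \cdot 10^{8}$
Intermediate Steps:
$x{\left(Y,O \right)} = 3 O + 3 Y$ ($x{\left(Y,O \right)} = 3 \left(O + Y\right) = 3 O + 3 Y$)
$d = 1$
$S{\left(K \right)} = \frac{1}{15 + 3 K}$ ($S{\left(K \right)} = \frac{1}{3 K + 3 \cdot 5} \cdot 1 = \frac{1}{3 K + 15} \cdot 1 = \frac{1}{15 + 3 K} 1 = \frac{1}{15 + 3 K}$)
$\left(g{\left(-147 \right)} - 8507\right) \left(-23826 + S{\left(-42 \right)}\right) - -28403 = \left(-147 - 8507\right) \left(-23826 + \frac{1}{3 \left(5 - 42\right)}\right) - -28403 = - 8654 \left(-23826 + \frac{1}{3 \left(-37\right)}\right) + 28403 = - 8654 \left(-23826 + \frac{1}{3} \left(- \frac{1}{37}\right)\right) + 28403 = - 8654 \left(-23826 - \frac{1}{111}\right) + 28403 = \left(-8654\right) \left(- \frac{2644687}{111}\right) + 28403 = \frac{22887121298}{111} + 28403 = \frac{22890274031}{111}$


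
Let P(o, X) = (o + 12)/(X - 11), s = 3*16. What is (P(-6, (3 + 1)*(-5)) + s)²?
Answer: 2196324/961 ≈ 2285.5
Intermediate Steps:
s = 48
P(o, X) = (12 + o)/(-11 + X)
(P(-6, (3 + 1)*(-5)) + s)² = ((12 - 6)/(-11 + (3 + 1)*(-5)) + 48)² = (6/(-11 + 4*(-5)) + 48)² = (6/(-11 - 20) + 48)² = (6/(-31) + 48)² = (-1/31*6 + 48)² = (-6/31 + 48)² = (1482/31)² = 2196324/961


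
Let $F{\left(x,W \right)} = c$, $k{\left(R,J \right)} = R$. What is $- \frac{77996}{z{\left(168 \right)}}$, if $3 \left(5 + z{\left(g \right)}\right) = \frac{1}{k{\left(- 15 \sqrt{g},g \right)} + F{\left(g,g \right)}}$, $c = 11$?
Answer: $\frac{972419718}{62339} - \frac{51615 \sqrt{42}}{62339} \approx 15594.0$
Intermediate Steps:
$F{\left(x,W \right)} = 11$
$z{\left(g \right)} = -5 + \frac{1}{3 \left(11 - 15 \sqrt{g}\right)}$ ($z{\left(g \right)} = -5 + \frac{1}{3 \left(- 15 \sqrt{g} + 11\right)} = -5 + \frac{1}{3 \left(11 - 15 \sqrt{g}\right)}$)
$- \frac{77996}{z{\left(168 \right)}} = - \frac{77996}{\frac{1}{3} \frac{1}{-11 + 15 \sqrt{168}} \left(164 - 225 \sqrt{168}\right)} = - \frac{77996}{\frac{1}{3} \frac{1}{-11 + 15 \cdot 2 \sqrt{42}} \left(164 - 225 \cdot 2 \sqrt{42}\right)} = - \frac{77996}{\frac{1}{3} \frac{1}{-11 + 30 \sqrt{42}} \left(164 - 450 \sqrt{42}\right)} = - 77996 \frac{3 \left(-11 + 30 \sqrt{42}\right)}{164 - 450 \sqrt{42}} = - \frac{233988 \left(-11 + 30 \sqrt{42}\right)}{164 - 450 \sqrt{42}}$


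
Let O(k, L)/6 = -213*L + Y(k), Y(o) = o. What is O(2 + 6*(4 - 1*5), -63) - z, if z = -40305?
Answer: 120795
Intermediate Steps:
O(k, L) = -1278*L + 6*k (O(k, L) = 6*(-213*L + k) = 6*(k - 213*L) = -1278*L + 6*k)
O(2 + 6*(4 - 1*5), -63) - z = (-1278*(-63) + 6*(2 + 6*(4 - 1*5))) - 1*(-40305) = (80514 + 6*(2 + 6*(4 - 5))) + 40305 = (80514 + 6*(2 + 6*(-1))) + 40305 = (80514 + 6*(2 - 6)) + 40305 = (80514 + 6*(-4)) + 40305 = (80514 - 24) + 40305 = 80490 + 40305 = 120795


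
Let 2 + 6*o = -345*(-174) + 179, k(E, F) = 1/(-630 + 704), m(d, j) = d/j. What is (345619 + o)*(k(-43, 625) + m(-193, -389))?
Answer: 10435584997/57572 ≈ 1.8126e+5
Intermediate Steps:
k(E, F) = 1/74
o = 20069/2 (o = -1/3 + (-345*(-174) + 179)/6 = -1/3 + (60030 + 179)/6 = -1/3 + (1/6)*60209 = -1/3 + 60209/6 = 20069/2 ≈ 10035.)
(345619 + o)*(k(-43, 625) + m(-193, -389)) = (345619 + 20069/2)*(1/74 - 193/(-389)) = 711307*(1/74 - 193*(-1/389))/2 = 711307*(1/74 + 193/389)/2 = (711307/2)*(14671/28786) = 10435584997/57572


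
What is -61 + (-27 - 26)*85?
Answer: -4566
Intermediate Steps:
-61 + (-27 - 26)*85 = -61 - 53*85 = -61 - 4505 = -4566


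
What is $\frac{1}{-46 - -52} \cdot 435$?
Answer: $\frac{145}{2} \approx 72.5$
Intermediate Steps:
$\frac{1}{-46 - -52} \cdot 435 = \frac{1}{-46 + 52} \cdot 435 = \frac{1}{6} \cdot 435 = \frac{145}{2}$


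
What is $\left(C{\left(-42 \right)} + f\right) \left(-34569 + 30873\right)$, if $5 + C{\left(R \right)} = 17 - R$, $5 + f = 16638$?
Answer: $-61675152$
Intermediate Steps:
$f = 16633$ ($f = -5 + 16638 = 16633$)
$C{\left(R \right)} = 12 - R$ ($C{\left(R \right)} = -5 - \left(-17 + R\right) = 12 - R$)
$\left(C{\left(-42 \right)} + f\right) \left(-34569 + 30873\right) = \left(\left(12 - -42\right) + 16633\right) \left(-34569 + 30873\right) = \left(\left(12 + 42\right) + 16633\right) \left(-3696\right) = \left(54 + 16633\right) \left(-3696\right) = 16687 \left(-3696\right) = -61675152$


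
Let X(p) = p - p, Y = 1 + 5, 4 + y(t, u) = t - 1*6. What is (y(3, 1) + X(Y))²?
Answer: 49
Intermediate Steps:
y(t, u) = -10 + t (y(t, u) = -4 + (t - 1*6) = -4 + (t - 6) = -4 + (-6 + t) = -10 + t)
Y = 6
X(p) = 0
(y(3, 1) + X(Y))² = ((-10 + 3) + 0)² = (-7 + 0)² = (-7)² = 49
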